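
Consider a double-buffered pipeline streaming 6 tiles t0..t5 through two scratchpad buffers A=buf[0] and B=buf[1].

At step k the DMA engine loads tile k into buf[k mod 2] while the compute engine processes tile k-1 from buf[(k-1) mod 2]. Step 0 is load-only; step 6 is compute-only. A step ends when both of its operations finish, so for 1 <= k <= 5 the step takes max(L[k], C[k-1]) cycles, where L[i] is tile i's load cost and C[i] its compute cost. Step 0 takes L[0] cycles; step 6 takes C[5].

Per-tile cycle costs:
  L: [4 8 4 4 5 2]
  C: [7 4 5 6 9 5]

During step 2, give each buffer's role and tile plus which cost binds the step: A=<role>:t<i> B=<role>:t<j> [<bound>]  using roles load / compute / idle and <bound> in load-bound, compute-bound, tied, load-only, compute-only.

k=0 load=t0/4c comp=- wait=4 total=4
k=1 load=t1/8c comp=t0/7c wait=8 total=12
k=2 load=t2/4c comp=t1/4c wait=4 total=16
k=3 load=t3/4c comp=t2/5c wait=5 total=21
k=4 load=t4/5c comp=t3/6c wait=6 total=27
k=5 load=t5/2c comp=t4/9c wait=9 total=36
k=6 load=- comp=t5/5c wait=5 total=41

step 2: A=load:t2 B=compute:t1 [tied]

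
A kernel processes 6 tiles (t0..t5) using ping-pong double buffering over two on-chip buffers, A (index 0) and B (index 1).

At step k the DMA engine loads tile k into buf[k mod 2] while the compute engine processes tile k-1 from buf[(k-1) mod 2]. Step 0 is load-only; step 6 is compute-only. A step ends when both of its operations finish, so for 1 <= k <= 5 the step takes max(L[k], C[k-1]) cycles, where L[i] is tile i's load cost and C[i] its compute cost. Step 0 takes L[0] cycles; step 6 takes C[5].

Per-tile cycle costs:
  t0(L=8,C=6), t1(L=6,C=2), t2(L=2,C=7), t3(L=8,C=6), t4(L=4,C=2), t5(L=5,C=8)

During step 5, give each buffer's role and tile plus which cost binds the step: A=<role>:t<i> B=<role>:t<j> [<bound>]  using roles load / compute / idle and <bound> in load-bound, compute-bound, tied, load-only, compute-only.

step 5: A=compute:t4 B=load:t5 [load-bound]

[0] DMA t0→A (8c) ∥ CU idle ⇒ 8c, clock 8
[1] DMA t1→B (6c) ∥ CU A:t0 (6c) ⇒ 6c, clock 14
[2] DMA t2→A (2c) ∥ CU B:t1 (2c) ⇒ 2c, clock 16
[3] DMA t3→B (8c) ∥ CU A:t2 (7c) ⇒ 8c, clock 24
[4] DMA t4→A (4c) ∥ CU B:t3 (6c) ⇒ 6c, clock 30
[5] DMA t5→B (5c) ∥ CU A:t4 (2c) ⇒ 5c, clock 35
[6] DMA idle ∥ CU B:t5 (8c) ⇒ 8c, clock 43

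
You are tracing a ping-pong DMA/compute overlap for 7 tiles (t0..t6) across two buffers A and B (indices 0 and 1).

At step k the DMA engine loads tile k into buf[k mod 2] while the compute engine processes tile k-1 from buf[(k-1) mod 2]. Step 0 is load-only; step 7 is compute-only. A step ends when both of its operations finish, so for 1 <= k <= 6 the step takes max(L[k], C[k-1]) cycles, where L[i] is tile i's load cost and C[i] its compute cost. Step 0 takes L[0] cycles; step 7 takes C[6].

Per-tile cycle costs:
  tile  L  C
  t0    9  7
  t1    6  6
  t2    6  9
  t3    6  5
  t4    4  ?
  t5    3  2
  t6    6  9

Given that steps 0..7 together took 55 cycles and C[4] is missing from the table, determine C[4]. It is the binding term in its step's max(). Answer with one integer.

C[4] = 4

step 0 → dur = L[0]=9 = 9
step 1 → dur = max(L[1]=6, C[0]=7) = 7
step 2 → dur = max(L[2]=6, C[1]=6) = 6
step 3 → dur = max(L[3]=6, C[2]=9) = 9
step 4 → dur = max(L[4]=4, C[3]=5) = 5
step 5 → dur = max(L[5]=3, C[4]=?) = C[4]  (unknown; binding)
step 6 → dur = max(L[6]=6, C[5]=2) = 6
step 7 → dur = C[6]=9 = 9
sum of known step durations = 51
dur[5] = total - known = 55 - 51 = 4
C[4] is the binding max in step 5, so C[4] = dur[5] = 4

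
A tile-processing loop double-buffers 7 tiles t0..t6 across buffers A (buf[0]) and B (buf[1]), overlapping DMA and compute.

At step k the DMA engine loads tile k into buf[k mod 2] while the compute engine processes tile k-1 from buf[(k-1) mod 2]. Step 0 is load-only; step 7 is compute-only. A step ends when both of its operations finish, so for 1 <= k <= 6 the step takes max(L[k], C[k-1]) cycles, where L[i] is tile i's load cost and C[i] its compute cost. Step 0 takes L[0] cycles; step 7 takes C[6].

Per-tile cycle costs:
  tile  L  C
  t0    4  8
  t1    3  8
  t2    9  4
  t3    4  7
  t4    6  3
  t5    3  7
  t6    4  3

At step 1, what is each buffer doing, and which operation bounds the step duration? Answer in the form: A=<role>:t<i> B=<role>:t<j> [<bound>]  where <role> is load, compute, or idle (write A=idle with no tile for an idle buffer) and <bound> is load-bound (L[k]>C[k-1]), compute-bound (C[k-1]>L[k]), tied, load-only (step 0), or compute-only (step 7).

step 0: L[0]=4 → dur=4, Σ=4 | A=load:t0 B=idle [load-only]
step 1: L[1]=3 C[0]=8 → dur=8, Σ=12 | A=compute:t0 B=load:t1 [compute-bound]
step 2: L[2]=9 C[1]=8 → dur=9, Σ=21 | A=load:t2 B=compute:t1 [load-bound]
step 3: L[3]=4 C[2]=4 → dur=4, Σ=25 | A=compute:t2 B=load:t3 [tied]
step 4: L[4]=6 C[3]=7 → dur=7, Σ=32 | A=load:t4 B=compute:t3 [compute-bound]
step 5: L[5]=3 C[4]=3 → dur=3, Σ=35 | A=compute:t4 B=load:t5 [tied]
step 6: L[6]=4 C[5]=7 → dur=7, Σ=42 | A=load:t6 B=compute:t5 [compute-bound]
step 7: C[6]=3 → dur=3, Σ=45 | A=compute:t6 B=idle [compute-only]

step 1: A=compute:t0 B=load:t1 [compute-bound]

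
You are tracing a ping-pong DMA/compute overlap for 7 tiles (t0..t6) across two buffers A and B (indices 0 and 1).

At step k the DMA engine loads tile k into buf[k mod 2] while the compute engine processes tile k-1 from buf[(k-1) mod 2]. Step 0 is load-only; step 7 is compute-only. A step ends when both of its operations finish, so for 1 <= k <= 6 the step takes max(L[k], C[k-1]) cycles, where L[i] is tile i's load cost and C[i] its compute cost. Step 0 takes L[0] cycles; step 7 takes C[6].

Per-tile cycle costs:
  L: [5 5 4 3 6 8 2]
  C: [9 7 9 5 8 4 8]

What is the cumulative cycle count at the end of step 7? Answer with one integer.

step 0: L[0]=5 → dur=5, Σ=5 | A=load:t0 B=idle [load-only]
step 1: L[1]=5 C[0]=9 → dur=9, Σ=14 | A=compute:t0 B=load:t1 [compute-bound]
step 2: L[2]=4 C[1]=7 → dur=7, Σ=21 | A=load:t2 B=compute:t1 [compute-bound]
step 3: L[3]=3 C[2]=9 → dur=9, Σ=30 | A=compute:t2 B=load:t3 [compute-bound]
step 4: L[4]=6 C[3]=5 → dur=6, Σ=36 | A=load:t4 B=compute:t3 [load-bound]
step 5: L[5]=8 C[4]=8 → dur=8, Σ=44 | A=compute:t4 B=load:t5 [tied]
step 6: L[6]=2 C[5]=4 → dur=4, Σ=48 | A=load:t6 B=compute:t5 [compute-bound]
step 7: C[6]=8 → dur=8, Σ=56 | A=compute:t6 B=idle [compute-only]

end_cycle[7] = 56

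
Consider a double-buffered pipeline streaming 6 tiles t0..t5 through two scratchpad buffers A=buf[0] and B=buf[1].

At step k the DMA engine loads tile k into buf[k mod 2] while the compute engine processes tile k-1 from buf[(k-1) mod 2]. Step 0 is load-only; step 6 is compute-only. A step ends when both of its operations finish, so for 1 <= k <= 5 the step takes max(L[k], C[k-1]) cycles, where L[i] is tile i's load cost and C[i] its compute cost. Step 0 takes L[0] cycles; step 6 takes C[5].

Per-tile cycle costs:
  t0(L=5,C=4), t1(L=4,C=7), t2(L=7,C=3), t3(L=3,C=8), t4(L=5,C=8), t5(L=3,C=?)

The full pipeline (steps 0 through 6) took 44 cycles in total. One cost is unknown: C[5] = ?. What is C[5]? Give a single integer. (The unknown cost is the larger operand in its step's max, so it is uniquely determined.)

step 0 → dur = L[0]=5 = 5
step 1 → dur = max(L[1]=4, C[0]=4) = 4
step 2 → dur = max(L[2]=7, C[1]=7) = 7
step 3 → dur = max(L[3]=3, C[2]=3) = 3
step 4 → dur = max(L[4]=5, C[3]=8) = 8
step 5 → dur = max(L[5]=3, C[4]=8) = 8
step 6 → dur = C[5]=? = C[5]  (unknown; binding)
sum of known step durations = 35
dur[6] = total - known = 44 - 35 = 9
C[5] is the binding max in step 6, so C[5] = dur[6] = 9

C[5] = 9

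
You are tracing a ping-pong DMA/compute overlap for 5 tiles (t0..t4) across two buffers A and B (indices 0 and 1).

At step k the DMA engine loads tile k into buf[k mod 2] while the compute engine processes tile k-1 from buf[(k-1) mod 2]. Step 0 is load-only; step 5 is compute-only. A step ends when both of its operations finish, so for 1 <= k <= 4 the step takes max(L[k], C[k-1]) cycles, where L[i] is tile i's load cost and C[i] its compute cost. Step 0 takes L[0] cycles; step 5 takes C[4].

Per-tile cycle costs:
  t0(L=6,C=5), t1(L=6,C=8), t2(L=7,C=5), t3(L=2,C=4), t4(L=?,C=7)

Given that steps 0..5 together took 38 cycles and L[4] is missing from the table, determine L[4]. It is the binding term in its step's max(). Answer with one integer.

step 0 → dur = L[0]=6 = 6
step 1 → dur = max(L[1]=6, C[0]=5) = 6
step 2 → dur = max(L[2]=7, C[1]=8) = 8
step 3 → dur = max(L[3]=2, C[2]=5) = 5
step 4 → dur = max(L[4]=?, C[3]=4) = L[4]  (unknown; binding)
step 5 → dur = C[4]=7 = 7
sum of known step durations = 32
dur[4] = total - known = 38 - 32 = 6
L[4] is the binding max in step 4, so L[4] = dur[4] = 6

L[4] = 6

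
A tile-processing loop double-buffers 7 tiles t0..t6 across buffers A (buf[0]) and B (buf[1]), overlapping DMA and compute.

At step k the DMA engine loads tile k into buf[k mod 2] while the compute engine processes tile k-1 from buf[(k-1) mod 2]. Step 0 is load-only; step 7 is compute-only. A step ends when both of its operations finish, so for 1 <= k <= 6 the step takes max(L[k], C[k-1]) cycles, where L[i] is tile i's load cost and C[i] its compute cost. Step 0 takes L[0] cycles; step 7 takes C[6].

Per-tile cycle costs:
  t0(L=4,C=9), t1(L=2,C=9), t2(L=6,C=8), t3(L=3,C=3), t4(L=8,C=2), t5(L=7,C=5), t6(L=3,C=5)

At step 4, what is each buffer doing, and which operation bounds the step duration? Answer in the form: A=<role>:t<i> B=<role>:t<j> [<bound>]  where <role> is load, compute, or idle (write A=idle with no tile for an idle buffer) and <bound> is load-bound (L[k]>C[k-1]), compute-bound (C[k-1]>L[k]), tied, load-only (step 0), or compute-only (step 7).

step 4: A=load:t4 B=compute:t3 [load-bound]

[0] DMA t0→A (4c) ∥ CU idle ⇒ 4c, clock 4
[1] DMA t1→B (2c) ∥ CU A:t0 (9c) ⇒ 9c, clock 13
[2] DMA t2→A (6c) ∥ CU B:t1 (9c) ⇒ 9c, clock 22
[3] DMA t3→B (3c) ∥ CU A:t2 (8c) ⇒ 8c, clock 30
[4] DMA t4→A (8c) ∥ CU B:t3 (3c) ⇒ 8c, clock 38
[5] DMA t5→B (7c) ∥ CU A:t4 (2c) ⇒ 7c, clock 45
[6] DMA t6→A (3c) ∥ CU B:t5 (5c) ⇒ 5c, clock 50
[7] DMA idle ∥ CU A:t6 (5c) ⇒ 5c, clock 55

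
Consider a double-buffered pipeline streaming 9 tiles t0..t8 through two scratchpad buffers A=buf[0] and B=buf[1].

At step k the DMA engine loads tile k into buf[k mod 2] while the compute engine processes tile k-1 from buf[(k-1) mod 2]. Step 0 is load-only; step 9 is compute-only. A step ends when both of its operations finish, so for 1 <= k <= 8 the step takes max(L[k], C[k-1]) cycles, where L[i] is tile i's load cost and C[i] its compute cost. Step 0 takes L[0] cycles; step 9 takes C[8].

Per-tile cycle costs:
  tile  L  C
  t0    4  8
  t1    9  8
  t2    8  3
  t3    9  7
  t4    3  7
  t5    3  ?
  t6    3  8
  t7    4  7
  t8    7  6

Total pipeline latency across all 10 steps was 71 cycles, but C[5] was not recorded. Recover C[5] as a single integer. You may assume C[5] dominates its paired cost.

C[5] = 6

step 0 | dur = L[0]=4 = 4
step 1 | dur = max(L[1]=9, C[0]=8) = 9
step 2 | dur = max(L[2]=8, C[1]=8) = 8
step 3 | dur = max(L[3]=9, C[2]=3) = 9
step 4 | dur = max(L[4]=3, C[3]=7) = 7
step 5 | dur = max(L[5]=3, C[4]=7) = 7
step 6 | dur = max(L[6]=3, C[5]=?) = C[5]  (unknown; binding)
step 7 | dur = max(L[7]=4, C[6]=8) = 8
step 8 | dur = max(L[8]=7, C[7]=7) = 7
step 9 | dur = C[8]=6 = 6
sum of known step durations = 65
dur[6] = total - known = 71 - 65 = 6
C[5] is the binding max in step 6, so C[5] = dur[6] = 6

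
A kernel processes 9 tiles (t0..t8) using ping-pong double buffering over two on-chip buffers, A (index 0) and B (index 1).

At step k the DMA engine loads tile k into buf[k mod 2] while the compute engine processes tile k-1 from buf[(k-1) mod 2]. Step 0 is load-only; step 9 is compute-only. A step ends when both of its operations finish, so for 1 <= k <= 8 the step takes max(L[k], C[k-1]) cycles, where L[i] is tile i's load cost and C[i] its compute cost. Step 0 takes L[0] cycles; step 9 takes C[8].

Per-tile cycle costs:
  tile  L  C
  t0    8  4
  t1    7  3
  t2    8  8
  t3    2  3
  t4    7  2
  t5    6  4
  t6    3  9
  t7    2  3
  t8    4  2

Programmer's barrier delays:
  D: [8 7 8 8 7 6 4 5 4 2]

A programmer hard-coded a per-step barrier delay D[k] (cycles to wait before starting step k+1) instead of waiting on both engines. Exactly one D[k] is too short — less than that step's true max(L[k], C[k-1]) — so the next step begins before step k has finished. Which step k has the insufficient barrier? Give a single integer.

hazard at step 7

step 0: need L[0]=8 = 8; D[0]=8 ok
step 1: need max(L[1]=7,C[0]=4) = 7; D[1]=7 ok
step 2: need max(L[2]=8,C[1]=3) = 8; D[2]=8 ok
step 3: need max(L[3]=2,C[2]=8) = 8; D[3]=8 ok
step 4: need max(L[4]=7,C[3]=3) = 7; D[4]=7 ok
step 5: need max(L[5]=6,C[4]=2) = 6; D[5]=6 ok
step 6: need max(L[6]=3,C[5]=4) = 4; D[6]=4 ok
step 7: need max(L[7]=2,C[6]=9) = 9; D[7]=5 SHORT
step 8: need max(L[8]=4,C[7]=3) = 4; D[8]=4 ok
step 9: need C[8]=2 = 2; D[9]=2 ok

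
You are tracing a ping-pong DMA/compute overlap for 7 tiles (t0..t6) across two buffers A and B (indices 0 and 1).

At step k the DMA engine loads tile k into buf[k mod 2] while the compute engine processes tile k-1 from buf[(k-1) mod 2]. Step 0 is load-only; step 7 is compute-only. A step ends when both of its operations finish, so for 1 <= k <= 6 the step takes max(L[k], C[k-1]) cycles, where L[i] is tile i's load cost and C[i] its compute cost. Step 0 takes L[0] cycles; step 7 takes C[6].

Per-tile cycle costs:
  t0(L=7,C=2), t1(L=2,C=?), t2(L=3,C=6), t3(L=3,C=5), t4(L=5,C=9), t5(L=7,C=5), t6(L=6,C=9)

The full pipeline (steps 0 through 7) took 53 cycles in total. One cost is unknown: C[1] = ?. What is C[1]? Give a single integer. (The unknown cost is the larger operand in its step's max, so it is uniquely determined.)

step 0 | dur = L[0]=7 = 7
step 1 | dur = max(L[1]=2, C[0]=2) = 2
step 2 | dur = max(L[2]=3, C[1]=?) = C[1]  (unknown; binding)
step 3 | dur = max(L[3]=3, C[2]=6) = 6
step 4 | dur = max(L[4]=5, C[3]=5) = 5
step 5 | dur = max(L[5]=7, C[4]=9) = 9
step 6 | dur = max(L[6]=6, C[5]=5) = 6
step 7 | dur = C[6]=9 = 9
sum of known step durations = 44
dur[2] = total - known = 53 - 44 = 9
C[1] is the binding max in step 2, so C[1] = dur[2] = 9

C[1] = 9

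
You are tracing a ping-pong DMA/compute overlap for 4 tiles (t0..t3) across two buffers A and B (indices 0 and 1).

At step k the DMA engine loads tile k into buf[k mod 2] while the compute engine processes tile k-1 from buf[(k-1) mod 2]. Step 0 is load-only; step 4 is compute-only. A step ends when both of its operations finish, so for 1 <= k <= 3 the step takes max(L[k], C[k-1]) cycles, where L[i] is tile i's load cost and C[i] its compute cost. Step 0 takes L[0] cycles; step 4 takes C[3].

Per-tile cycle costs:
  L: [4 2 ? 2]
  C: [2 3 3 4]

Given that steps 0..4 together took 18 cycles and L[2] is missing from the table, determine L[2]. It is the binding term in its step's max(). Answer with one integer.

step 0 | dur = L[0]=4 = 4
step 1 | dur = max(L[1]=2, C[0]=2) = 2
step 2 | dur = max(L[2]=?, C[1]=3) = L[2]  (unknown; binding)
step 3 | dur = max(L[3]=2, C[2]=3) = 3
step 4 | dur = C[3]=4 = 4
sum of known step durations = 13
dur[2] = total - known = 18 - 13 = 5
L[2] is the binding max in step 2, so L[2] = dur[2] = 5

L[2] = 5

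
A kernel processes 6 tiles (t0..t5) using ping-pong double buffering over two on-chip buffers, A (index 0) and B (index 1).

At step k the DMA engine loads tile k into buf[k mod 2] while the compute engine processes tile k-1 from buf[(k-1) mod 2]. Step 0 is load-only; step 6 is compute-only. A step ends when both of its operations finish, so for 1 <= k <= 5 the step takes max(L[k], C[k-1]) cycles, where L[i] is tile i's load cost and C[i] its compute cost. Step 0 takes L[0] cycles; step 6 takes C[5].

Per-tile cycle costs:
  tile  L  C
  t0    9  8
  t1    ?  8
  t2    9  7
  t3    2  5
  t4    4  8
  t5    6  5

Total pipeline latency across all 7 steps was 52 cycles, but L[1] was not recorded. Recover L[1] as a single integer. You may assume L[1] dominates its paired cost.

step 0 | dur = L[0]=9 = 9
step 1 | dur = max(L[1]=?, C[0]=8) = L[1]  (unknown; binding)
step 2 | dur = max(L[2]=9, C[1]=8) = 9
step 3 | dur = max(L[3]=2, C[2]=7) = 7
step 4 | dur = max(L[4]=4, C[3]=5) = 5
step 5 | dur = max(L[5]=6, C[4]=8) = 8
step 6 | dur = C[5]=5 = 5
sum of known step durations = 43
dur[1] = total - known = 52 - 43 = 9
L[1] is the binding max in step 1, so L[1] = dur[1] = 9

L[1] = 9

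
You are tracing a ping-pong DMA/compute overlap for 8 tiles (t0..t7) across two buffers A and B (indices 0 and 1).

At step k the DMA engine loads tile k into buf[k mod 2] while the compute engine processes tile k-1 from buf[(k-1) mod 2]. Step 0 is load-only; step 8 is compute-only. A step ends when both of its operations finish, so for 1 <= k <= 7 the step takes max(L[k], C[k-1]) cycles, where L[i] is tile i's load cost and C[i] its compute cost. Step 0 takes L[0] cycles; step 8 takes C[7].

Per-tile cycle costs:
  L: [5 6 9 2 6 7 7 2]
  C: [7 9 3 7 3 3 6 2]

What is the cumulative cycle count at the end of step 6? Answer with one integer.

[0] DMA t0→A (5c) ∥ CU idle ⇒ 5c, clock 5
[1] DMA t1→B (6c) ∥ CU A:t0 (7c) ⇒ 7c, clock 12
[2] DMA t2→A (9c) ∥ CU B:t1 (9c) ⇒ 9c, clock 21
[3] DMA t3→B (2c) ∥ CU A:t2 (3c) ⇒ 3c, clock 24
[4] DMA t4→A (6c) ∥ CU B:t3 (7c) ⇒ 7c, clock 31
[5] DMA t5→B (7c) ∥ CU A:t4 (3c) ⇒ 7c, clock 38
[6] DMA t6→A (7c) ∥ CU B:t5 (3c) ⇒ 7c, clock 45
[7] DMA t7→B (2c) ∥ CU A:t6 (6c) ⇒ 6c, clock 51
[8] DMA idle ∥ CU B:t7 (2c) ⇒ 2c, clock 53

end_cycle[6] = 45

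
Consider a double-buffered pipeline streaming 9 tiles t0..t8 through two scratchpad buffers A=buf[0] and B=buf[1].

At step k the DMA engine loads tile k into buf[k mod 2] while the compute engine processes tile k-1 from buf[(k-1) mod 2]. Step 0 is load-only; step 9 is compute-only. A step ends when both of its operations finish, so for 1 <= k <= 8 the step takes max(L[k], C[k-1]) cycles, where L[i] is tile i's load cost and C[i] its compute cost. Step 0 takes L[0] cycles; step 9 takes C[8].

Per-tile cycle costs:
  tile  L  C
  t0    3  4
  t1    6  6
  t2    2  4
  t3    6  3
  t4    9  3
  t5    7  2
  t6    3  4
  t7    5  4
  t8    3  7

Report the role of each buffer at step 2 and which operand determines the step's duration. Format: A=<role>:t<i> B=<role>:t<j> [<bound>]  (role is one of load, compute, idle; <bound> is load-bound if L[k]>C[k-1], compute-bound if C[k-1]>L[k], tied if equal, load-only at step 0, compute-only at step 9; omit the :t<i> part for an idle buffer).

step 2: A=load:t2 B=compute:t1 [compute-bound]

k=0 load=t0/3c comp=- wait=3 total=3
k=1 load=t1/6c comp=t0/4c wait=6 total=9
k=2 load=t2/2c comp=t1/6c wait=6 total=15
k=3 load=t3/6c comp=t2/4c wait=6 total=21
k=4 load=t4/9c comp=t3/3c wait=9 total=30
k=5 load=t5/7c comp=t4/3c wait=7 total=37
k=6 load=t6/3c comp=t5/2c wait=3 total=40
k=7 load=t7/5c comp=t6/4c wait=5 total=45
k=8 load=t8/3c comp=t7/4c wait=4 total=49
k=9 load=- comp=t8/7c wait=7 total=56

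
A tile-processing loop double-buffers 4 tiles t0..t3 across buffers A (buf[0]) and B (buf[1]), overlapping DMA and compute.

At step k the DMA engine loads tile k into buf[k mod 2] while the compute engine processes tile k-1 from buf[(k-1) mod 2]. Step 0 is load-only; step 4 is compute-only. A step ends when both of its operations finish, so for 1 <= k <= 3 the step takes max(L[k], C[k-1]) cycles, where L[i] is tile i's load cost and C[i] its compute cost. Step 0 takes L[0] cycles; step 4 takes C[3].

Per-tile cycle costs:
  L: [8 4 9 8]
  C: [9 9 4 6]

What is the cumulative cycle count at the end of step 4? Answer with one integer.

end_cycle[4] = 40

[0] DMA t0→A (8c) ∥ CU idle ⇒ 8c, clock 8
[1] DMA t1→B (4c) ∥ CU A:t0 (9c) ⇒ 9c, clock 17
[2] DMA t2→A (9c) ∥ CU B:t1 (9c) ⇒ 9c, clock 26
[3] DMA t3→B (8c) ∥ CU A:t2 (4c) ⇒ 8c, clock 34
[4] DMA idle ∥ CU B:t3 (6c) ⇒ 6c, clock 40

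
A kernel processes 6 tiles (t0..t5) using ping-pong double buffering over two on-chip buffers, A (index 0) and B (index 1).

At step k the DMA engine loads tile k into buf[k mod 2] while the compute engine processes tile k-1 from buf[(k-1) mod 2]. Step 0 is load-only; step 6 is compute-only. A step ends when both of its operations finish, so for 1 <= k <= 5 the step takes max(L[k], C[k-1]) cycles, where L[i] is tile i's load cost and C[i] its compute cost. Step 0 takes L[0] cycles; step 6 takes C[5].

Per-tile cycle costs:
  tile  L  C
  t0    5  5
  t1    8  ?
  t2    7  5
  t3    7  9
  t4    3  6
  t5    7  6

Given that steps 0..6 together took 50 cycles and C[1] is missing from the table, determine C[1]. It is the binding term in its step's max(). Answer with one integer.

C[1] = 8

step 0: dur = L[0]=5 = 5
step 1: dur = max(L[1]=8, C[0]=5) = 8
step 2: dur = max(L[2]=7, C[1]=?) = C[1]  (unknown; binding)
step 3: dur = max(L[3]=7, C[2]=5) = 7
step 4: dur = max(L[4]=3, C[3]=9) = 9
step 5: dur = max(L[5]=7, C[4]=6) = 7
step 6: dur = C[5]=6 = 6
sum of known step durations = 42
dur[2] = total - known = 50 - 42 = 8
C[1] is the binding max in step 2, so C[1] = dur[2] = 8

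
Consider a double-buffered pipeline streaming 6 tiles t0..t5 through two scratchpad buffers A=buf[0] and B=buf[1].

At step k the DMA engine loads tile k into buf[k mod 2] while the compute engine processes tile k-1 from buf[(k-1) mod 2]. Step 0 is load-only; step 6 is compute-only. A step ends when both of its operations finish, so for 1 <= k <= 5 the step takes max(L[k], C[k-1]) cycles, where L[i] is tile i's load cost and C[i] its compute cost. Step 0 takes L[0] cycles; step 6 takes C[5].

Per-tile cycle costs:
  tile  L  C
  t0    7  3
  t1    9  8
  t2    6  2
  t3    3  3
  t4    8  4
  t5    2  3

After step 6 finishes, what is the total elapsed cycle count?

end_cycle[6] = 42

k=0 load=t0/7c comp=- wait=7 total=7
k=1 load=t1/9c comp=t0/3c wait=9 total=16
k=2 load=t2/6c comp=t1/8c wait=8 total=24
k=3 load=t3/3c comp=t2/2c wait=3 total=27
k=4 load=t4/8c comp=t3/3c wait=8 total=35
k=5 load=t5/2c comp=t4/4c wait=4 total=39
k=6 load=- comp=t5/3c wait=3 total=42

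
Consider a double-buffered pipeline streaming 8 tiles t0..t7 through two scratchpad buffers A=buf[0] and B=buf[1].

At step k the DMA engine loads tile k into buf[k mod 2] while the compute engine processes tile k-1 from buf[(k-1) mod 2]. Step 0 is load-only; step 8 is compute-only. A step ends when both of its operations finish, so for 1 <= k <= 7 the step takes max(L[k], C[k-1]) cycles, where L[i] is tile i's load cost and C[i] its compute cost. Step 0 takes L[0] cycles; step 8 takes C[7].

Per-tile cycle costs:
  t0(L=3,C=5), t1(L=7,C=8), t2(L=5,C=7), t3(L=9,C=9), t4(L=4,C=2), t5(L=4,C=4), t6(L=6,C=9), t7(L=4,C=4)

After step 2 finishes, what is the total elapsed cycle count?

end_cycle[2] = 18

[0] DMA t0→A (3c) ∥ CU idle ⇒ 3c, clock 3
[1] DMA t1→B (7c) ∥ CU A:t0 (5c) ⇒ 7c, clock 10
[2] DMA t2→A (5c) ∥ CU B:t1 (8c) ⇒ 8c, clock 18
[3] DMA t3→B (9c) ∥ CU A:t2 (7c) ⇒ 9c, clock 27
[4] DMA t4→A (4c) ∥ CU B:t3 (9c) ⇒ 9c, clock 36
[5] DMA t5→B (4c) ∥ CU A:t4 (2c) ⇒ 4c, clock 40
[6] DMA t6→A (6c) ∥ CU B:t5 (4c) ⇒ 6c, clock 46
[7] DMA t7→B (4c) ∥ CU A:t6 (9c) ⇒ 9c, clock 55
[8] DMA idle ∥ CU B:t7 (4c) ⇒ 4c, clock 59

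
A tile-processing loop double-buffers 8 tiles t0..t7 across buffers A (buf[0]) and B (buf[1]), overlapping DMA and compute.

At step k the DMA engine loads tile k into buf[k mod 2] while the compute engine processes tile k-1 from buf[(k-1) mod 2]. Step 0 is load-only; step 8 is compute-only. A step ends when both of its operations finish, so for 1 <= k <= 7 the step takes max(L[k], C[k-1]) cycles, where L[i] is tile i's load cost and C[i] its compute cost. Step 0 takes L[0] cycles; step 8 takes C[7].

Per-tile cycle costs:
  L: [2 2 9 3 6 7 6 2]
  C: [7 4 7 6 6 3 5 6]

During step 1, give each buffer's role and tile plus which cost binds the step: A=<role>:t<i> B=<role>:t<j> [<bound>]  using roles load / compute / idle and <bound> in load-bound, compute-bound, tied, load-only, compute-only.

step 1: A=compute:t0 B=load:t1 [compute-bound]

[0] DMA t0→A (2c) ∥ CU idle ⇒ 2c, clock 2
[1] DMA t1→B (2c) ∥ CU A:t0 (7c) ⇒ 7c, clock 9
[2] DMA t2→A (9c) ∥ CU B:t1 (4c) ⇒ 9c, clock 18
[3] DMA t3→B (3c) ∥ CU A:t2 (7c) ⇒ 7c, clock 25
[4] DMA t4→A (6c) ∥ CU B:t3 (6c) ⇒ 6c, clock 31
[5] DMA t5→B (7c) ∥ CU A:t4 (6c) ⇒ 7c, clock 38
[6] DMA t6→A (6c) ∥ CU B:t5 (3c) ⇒ 6c, clock 44
[7] DMA t7→B (2c) ∥ CU A:t6 (5c) ⇒ 5c, clock 49
[8] DMA idle ∥ CU B:t7 (6c) ⇒ 6c, clock 55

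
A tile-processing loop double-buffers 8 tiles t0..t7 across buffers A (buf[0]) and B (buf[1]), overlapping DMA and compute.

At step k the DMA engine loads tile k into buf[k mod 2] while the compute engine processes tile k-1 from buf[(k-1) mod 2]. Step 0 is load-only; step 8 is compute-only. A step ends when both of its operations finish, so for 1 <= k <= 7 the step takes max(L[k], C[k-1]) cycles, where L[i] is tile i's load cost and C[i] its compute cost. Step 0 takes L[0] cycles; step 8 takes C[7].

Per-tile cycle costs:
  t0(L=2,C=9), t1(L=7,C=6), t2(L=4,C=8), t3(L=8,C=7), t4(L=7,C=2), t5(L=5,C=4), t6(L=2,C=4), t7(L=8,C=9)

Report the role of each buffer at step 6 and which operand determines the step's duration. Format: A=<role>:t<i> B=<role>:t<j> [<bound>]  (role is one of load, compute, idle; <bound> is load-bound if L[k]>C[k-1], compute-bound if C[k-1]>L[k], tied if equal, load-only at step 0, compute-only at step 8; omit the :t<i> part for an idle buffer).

step 6: A=load:t6 B=compute:t5 [compute-bound]

[0] DMA t0→A (2c) ∥ CU idle ⇒ 2c, clock 2
[1] DMA t1→B (7c) ∥ CU A:t0 (9c) ⇒ 9c, clock 11
[2] DMA t2→A (4c) ∥ CU B:t1 (6c) ⇒ 6c, clock 17
[3] DMA t3→B (8c) ∥ CU A:t2 (8c) ⇒ 8c, clock 25
[4] DMA t4→A (7c) ∥ CU B:t3 (7c) ⇒ 7c, clock 32
[5] DMA t5→B (5c) ∥ CU A:t4 (2c) ⇒ 5c, clock 37
[6] DMA t6→A (2c) ∥ CU B:t5 (4c) ⇒ 4c, clock 41
[7] DMA t7→B (8c) ∥ CU A:t6 (4c) ⇒ 8c, clock 49
[8] DMA idle ∥ CU B:t7 (9c) ⇒ 9c, clock 58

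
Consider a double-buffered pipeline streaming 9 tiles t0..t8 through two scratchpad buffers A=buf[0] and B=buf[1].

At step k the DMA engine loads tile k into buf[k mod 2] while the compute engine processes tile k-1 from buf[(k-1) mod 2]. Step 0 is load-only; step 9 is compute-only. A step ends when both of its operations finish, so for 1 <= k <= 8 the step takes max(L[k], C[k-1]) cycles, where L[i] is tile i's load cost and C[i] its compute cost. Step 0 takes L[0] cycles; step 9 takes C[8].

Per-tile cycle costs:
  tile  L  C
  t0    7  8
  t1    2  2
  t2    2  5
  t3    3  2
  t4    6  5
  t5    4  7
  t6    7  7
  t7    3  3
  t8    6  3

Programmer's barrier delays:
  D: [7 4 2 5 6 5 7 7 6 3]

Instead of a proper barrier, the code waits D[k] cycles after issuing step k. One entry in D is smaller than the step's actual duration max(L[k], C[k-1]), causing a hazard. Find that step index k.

hazard at step 1

[0] required=L[0]=7=7 vs D=7 ok
[1] required=max(L[1]=2,C[0]=8)=8 vs D=4 SHORT
[2] required=max(L[2]=2,C[1]=2)=2 vs D=2 ok
[3] required=max(L[3]=3,C[2]=5)=5 vs D=5 ok
[4] required=max(L[4]=6,C[3]=2)=6 vs D=6 ok
[5] required=max(L[5]=4,C[4]=5)=5 vs D=5 ok
[6] required=max(L[6]=7,C[5]=7)=7 vs D=7 ok
[7] required=max(L[7]=3,C[6]=7)=7 vs D=7 ok
[8] required=max(L[8]=6,C[7]=3)=6 vs D=6 ok
[9] required=C[8]=3=3 vs D=3 ok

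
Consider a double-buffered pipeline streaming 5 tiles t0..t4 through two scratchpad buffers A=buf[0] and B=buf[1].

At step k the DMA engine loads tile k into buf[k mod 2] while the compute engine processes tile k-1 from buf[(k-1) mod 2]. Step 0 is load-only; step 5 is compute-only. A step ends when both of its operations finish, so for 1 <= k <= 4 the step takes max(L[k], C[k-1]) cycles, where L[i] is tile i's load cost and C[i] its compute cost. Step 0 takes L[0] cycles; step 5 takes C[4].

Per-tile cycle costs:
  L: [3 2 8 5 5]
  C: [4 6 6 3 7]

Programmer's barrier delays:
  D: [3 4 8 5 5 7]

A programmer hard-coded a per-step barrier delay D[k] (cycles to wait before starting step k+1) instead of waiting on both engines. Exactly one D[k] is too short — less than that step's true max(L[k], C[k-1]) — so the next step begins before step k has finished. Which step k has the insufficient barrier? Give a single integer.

hazard at step 3

[0] required=L[0]=3=3 vs D=3 ok
[1] required=max(L[1]=2,C[0]=4)=4 vs D=4 ok
[2] required=max(L[2]=8,C[1]=6)=8 vs D=8 ok
[3] required=max(L[3]=5,C[2]=6)=6 vs D=5 SHORT
[4] required=max(L[4]=5,C[3]=3)=5 vs D=5 ok
[5] required=C[4]=7=7 vs D=7 ok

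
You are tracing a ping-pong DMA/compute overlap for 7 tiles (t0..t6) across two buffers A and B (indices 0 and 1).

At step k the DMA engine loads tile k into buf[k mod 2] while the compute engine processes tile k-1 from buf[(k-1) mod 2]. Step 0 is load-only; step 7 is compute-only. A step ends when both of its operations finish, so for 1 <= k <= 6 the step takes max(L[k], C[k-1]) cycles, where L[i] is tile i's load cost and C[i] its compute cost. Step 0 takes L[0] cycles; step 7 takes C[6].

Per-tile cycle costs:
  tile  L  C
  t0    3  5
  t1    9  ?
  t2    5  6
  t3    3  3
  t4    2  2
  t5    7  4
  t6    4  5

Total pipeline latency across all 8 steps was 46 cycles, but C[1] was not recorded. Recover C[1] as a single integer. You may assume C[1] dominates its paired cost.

C[1] = 9

step 0: dur = L[0]=3 = 3
step 1: dur = max(L[1]=9, C[0]=5) = 9
step 2: dur = max(L[2]=5, C[1]=?) = C[1]  (unknown; binding)
step 3: dur = max(L[3]=3, C[2]=6) = 6
step 4: dur = max(L[4]=2, C[3]=3) = 3
step 5: dur = max(L[5]=7, C[4]=2) = 7
step 6: dur = max(L[6]=4, C[5]=4) = 4
step 7: dur = C[6]=5 = 5
sum of known step durations = 37
dur[2] = total - known = 46 - 37 = 9
C[1] is the binding max in step 2, so C[1] = dur[2] = 9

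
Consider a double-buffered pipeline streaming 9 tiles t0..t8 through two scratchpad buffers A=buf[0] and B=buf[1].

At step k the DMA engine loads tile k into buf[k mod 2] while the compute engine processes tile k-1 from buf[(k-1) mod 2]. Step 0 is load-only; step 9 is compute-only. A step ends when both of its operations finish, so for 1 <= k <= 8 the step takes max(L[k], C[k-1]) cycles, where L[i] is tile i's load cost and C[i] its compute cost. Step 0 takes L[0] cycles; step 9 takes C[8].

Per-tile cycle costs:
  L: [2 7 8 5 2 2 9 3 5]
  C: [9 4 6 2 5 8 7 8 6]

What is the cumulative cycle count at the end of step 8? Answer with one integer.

[0] DMA t0→A (2c) ∥ CU idle ⇒ 2c, clock 2
[1] DMA t1→B (7c) ∥ CU A:t0 (9c) ⇒ 9c, clock 11
[2] DMA t2→A (8c) ∥ CU B:t1 (4c) ⇒ 8c, clock 19
[3] DMA t3→B (5c) ∥ CU A:t2 (6c) ⇒ 6c, clock 25
[4] DMA t4→A (2c) ∥ CU B:t3 (2c) ⇒ 2c, clock 27
[5] DMA t5→B (2c) ∥ CU A:t4 (5c) ⇒ 5c, clock 32
[6] DMA t6→A (9c) ∥ CU B:t5 (8c) ⇒ 9c, clock 41
[7] DMA t7→B (3c) ∥ CU A:t6 (7c) ⇒ 7c, clock 48
[8] DMA t8→A (5c) ∥ CU B:t7 (8c) ⇒ 8c, clock 56
[9] DMA idle ∥ CU A:t8 (6c) ⇒ 6c, clock 62

end_cycle[8] = 56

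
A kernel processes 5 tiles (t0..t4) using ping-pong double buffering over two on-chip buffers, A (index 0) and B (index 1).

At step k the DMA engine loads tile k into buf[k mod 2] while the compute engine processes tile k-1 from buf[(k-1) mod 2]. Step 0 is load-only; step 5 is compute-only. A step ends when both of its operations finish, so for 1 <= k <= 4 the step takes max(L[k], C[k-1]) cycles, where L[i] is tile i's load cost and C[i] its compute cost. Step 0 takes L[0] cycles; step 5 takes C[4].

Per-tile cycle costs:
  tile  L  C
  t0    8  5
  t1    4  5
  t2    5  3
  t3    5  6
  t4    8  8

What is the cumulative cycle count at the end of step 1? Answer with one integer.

step 0: L[0]=8 → dur=8, Σ=8 | A=load:t0 B=idle [load-only]
step 1: L[1]=4 C[0]=5 → dur=5, Σ=13 | A=compute:t0 B=load:t1 [compute-bound]
step 2: L[2]=5 C[1]=5 → dur=5, Σ=18 | A=load:t2 B=compute:t1 [tied]
step 3: L[3]=5 C[2]=3 → dur=5, Σ=23 | A=compute:t2 B=load:t3 [load-bound]
step 4: L[4]=8 C[3]=6 → dur=8, Σ=31 | A=load:t4 B=compute:t3 [load-bound]
step 5: C[4]=8 → dur=8, Σ=39 | A=compute:t4 B=idle [compute-only]

end_cycle[1] = 13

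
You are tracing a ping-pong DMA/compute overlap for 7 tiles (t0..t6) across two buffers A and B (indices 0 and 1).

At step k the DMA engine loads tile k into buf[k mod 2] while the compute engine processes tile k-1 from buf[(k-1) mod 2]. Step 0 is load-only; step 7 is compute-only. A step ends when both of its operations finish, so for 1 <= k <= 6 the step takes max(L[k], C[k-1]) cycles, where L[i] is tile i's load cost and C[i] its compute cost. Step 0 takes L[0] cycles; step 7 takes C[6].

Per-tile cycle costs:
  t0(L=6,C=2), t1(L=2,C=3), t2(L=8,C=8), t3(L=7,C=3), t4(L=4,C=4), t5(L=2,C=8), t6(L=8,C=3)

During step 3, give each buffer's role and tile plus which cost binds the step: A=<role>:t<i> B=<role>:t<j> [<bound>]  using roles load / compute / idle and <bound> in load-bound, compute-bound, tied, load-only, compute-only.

[0] DMA t0→A (6c) ∥ CU idle ⇒ 6c, clock 6
[1] DMA t1→B (2c) ∥ CU A:t0 (2c) ⇒ 2c, clock 8
[2] DMA t2→A (8c) ∥ CU B:t1 (3c) ⇒ 8c, clock 16
[3] DMA t3→B (7c) ∥ CU A:t2 (8c) ⇒ 8c, clock 24
[4] DMA t4→A (4c) ∥ CU B:t3 (3c) ⇒ 4c, clock 28
[5] DMA t5→B (2c) ∥ CU A:t4 (4c) ⇒ 4c, clock 32
[6] DMA t6→A (8c) ∥ CU B:t5 (8c) ⇒ 8c, clock 40
[7] DMA idle ∥ CU A:t6 (3c) ⇒ 3c, clock 43

step 3: A=compute:t2 B=load:t3 [compute-bound]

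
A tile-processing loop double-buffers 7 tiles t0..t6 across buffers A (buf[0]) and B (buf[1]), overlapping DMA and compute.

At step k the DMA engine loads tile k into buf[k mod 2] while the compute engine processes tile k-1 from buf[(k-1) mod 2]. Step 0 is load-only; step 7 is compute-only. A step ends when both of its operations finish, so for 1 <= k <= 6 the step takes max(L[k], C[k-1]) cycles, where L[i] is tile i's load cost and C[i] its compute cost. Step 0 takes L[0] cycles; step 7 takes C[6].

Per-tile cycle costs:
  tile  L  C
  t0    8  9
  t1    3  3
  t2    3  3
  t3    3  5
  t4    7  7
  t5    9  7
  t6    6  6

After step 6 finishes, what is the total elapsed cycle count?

  0. 8=8c; end=8; A:t0 B:-
  1. max(3,9)=9c; end=17; A:t0 B:t1
  2. max(3,3)=3c; end=20; A:t2 B:t1
  3. max(3,3)=3c; end=23; A:t2 B:t3
  4. max(7,5)=7c; end=30; A:t4 B:t3
  5. max(9,7)=9c; end=39; A:t4 B:t5
  6. max(6,7)=7c; end=46; A:t6 B:t5
  7. 6=6c; end=52; A:t6 B:t5

end_cycle[6] = 46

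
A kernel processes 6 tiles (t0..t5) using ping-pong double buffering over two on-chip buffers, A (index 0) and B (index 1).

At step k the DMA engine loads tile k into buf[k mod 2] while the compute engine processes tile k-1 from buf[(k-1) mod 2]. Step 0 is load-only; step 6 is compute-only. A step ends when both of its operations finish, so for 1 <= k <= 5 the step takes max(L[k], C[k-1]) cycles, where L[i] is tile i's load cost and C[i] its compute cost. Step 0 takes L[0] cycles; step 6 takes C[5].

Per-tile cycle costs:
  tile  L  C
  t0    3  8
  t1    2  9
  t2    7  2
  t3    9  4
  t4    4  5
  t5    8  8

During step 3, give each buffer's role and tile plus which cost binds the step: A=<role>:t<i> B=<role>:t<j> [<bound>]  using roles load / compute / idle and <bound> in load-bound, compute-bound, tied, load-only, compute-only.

k=0 load=t0/3c comp=- wait=3 total=3
k=1 load=t1/2c comp=t0/8c wait=8 total=11
k=2 load=t2/7c comp=t1/9c wait=9 total=20
k=3 load=t3/9c comp=t2/2c wait=9 total=29
k=4 load=t4/4c comp=t3/4c wait=4 total=33
k=5 load=t5/8c comp=t4/5c wait=8 total=41
k=6 load=- comp=t5/8c wait=8 total=49

step 3: A=compute:t2 B=load:t3 [load-bound]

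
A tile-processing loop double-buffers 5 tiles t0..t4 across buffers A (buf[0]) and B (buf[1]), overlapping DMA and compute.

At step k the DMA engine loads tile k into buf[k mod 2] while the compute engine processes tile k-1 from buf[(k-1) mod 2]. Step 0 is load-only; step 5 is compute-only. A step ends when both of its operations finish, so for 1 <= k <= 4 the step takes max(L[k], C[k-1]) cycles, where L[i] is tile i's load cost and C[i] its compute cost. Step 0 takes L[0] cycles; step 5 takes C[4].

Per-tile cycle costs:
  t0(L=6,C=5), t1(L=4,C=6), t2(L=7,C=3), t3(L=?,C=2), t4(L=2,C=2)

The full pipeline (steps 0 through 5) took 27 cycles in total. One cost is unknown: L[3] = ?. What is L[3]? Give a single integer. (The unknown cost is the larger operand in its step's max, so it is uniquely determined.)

step 0: dur = L[0]=6 = 6
step 1: dur = max(L[1]=4, C[0]=5) = 5
step 2: dur = max(L[2]=7, C[1]=6) = 7
step 3: dur = max(L[3]=?, C[2]=3) = L[3]  (unknown; binding)
step 4: dur = max(L[4]=2, C[3]=2) = 2
step 5: dur = C[4]=2 = 2
sum of known step durations = 22
dur[3] = total - known = 27 - 22 = 5
L[3] is the binding max in step 3, so L[3] = dur[3] = 5

L[3] = 5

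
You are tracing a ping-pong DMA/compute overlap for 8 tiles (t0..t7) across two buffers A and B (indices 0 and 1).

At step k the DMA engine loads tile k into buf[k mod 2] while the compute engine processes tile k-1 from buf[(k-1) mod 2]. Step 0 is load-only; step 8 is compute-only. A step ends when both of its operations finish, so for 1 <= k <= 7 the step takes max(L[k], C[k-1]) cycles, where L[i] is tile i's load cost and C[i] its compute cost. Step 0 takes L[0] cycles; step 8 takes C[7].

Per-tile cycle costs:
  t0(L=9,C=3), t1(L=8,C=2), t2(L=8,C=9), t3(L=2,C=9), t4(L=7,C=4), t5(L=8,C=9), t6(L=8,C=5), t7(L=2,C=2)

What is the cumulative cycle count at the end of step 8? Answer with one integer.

end_cycle[8] = 67

  0. 9=9c; end=9; A:t0 B:-
  1. max(8,3)=8c; end=17; A:t0 B:t1
  2. max(8,2)=8c; end=25; A:t2 B:t1
  3. max(2,9)=9c; end=34; A:t2 B:t3
  4. max(7,9)=9c; end=43; A:t4 B:t3
  5. max(8,4)=8c; end=51; A:t4 B:t5
  6. max(8,9)=9c; end=60; A:t6 B:t5
  7. max(2,5)=5c; end=65; A:t6 B:t7
  8. 2=2c; end=67; A:t6 B:t7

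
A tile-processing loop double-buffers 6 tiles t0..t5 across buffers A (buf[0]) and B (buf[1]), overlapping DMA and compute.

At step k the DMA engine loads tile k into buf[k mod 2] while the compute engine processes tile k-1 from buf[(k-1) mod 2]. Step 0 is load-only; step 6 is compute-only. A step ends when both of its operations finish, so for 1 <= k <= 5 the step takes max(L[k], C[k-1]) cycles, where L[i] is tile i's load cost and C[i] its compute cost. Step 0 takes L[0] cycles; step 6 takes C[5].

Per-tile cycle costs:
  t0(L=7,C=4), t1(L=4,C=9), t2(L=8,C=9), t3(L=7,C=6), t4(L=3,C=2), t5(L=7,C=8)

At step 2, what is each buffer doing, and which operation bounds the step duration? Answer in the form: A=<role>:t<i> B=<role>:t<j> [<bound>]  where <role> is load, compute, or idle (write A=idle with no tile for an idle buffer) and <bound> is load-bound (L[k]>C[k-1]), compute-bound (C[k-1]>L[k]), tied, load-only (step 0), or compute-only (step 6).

step 0: L[0]=7 → dur=7, Σ=7 | A=load:t0 B=idle [load-only]
step 1: L[1]=4 C[0]=4 → dur=4, Σ=11 | A=compute:t0 B=load:t1 [tied]
step 2: L[2]=8 C[1]=9 → dur=9, Σ=20 | A=load:t2 B=compute:t1 [compute-bound]
step 3: L[3]=7 C[2]=9 → dur=9, Σ=29 | A=compute:t2 B=load:t3 [compute-bound]
step 4: L[4]=3 C[3]=6 → dur=6, Σ=35 | A=load:t4 B=compute:t3 [compute-bound]
step 5: L[5]=7 C[4]=2 → dur=7, Σ=42 | A=compute:t4 B=load:t5 [load-bound]
step 6: C[5]=8 → dur=8, Σ=50 | A=idle B=compute:t5 [compute-only]

step 2: A=load:t2 B=compute:t1 [compute-bound]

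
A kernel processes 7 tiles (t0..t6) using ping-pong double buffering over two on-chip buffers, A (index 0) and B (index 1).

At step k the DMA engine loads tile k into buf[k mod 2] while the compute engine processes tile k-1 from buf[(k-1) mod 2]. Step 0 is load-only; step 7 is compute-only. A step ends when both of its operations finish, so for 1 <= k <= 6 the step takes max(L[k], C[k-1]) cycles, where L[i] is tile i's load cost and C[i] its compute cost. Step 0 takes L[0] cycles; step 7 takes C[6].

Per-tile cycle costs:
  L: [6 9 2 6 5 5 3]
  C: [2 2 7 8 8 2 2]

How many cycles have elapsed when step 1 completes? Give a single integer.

end_cycle[1] = 15

[0] DMA t0→A (6c) ∥ CU idle ⇒ 6c, clock 6
[1] DMA t1→B (9c) ∥ CU A:t0 (2c) ⇒ 9c, clock 15
[2] DMA t2→A (2c) ∥ CU B:t1 (2c) ⇒ 2c, clock 17
[3] DMA t3→B (6c) ∥ CU A:t2 (7c) ⇒ 7c, clock 24
[4] DMA t4→A (5c) ∥ CU B:t3 (8c) ⇒ 8c, clock 32
[5] DMA t5→B (5c) ∥ CU A:t4 (8c) ⇒ 8c, clock 40
[6] DMA t6→A (3c) ∥ CU B:t5 (2c) ⇒ 3c, clock 43
[7] DMA idle ∥ CU A:t6 (2c) ⇒ 2c, clock 45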